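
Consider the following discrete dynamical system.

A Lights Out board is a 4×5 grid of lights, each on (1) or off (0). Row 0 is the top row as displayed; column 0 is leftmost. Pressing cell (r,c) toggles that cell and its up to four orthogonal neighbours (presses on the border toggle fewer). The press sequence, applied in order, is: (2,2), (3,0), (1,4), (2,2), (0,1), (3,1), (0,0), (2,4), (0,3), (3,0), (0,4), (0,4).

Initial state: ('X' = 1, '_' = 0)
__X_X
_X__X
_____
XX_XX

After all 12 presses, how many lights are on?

gen 0: __X_X
_X__X
_____
XX_XX
gen 1: __X_X
_XX_X
_XXX_
XXXXX
gen 2: __X_X
_XX_X
XXXX_
__XXX
gen 3: __X__
_XXX_
XXXXX
__XXX
gen 4: __X__
_X_X_
X___X
___XX
gen 5: XX___
___X_
X___X
___XX
gen 6: XX___
___X_
XX__X
XXXXX
gen 7: _____
X__X_
XX__X
XXXXX
gen 8: _____
X__XX
XX_X_
XXXX_
gen 9: __XXX
X___X
XX_X_
XXXX_
gen 10: __XXX
X___X
_X_X_
__XX_
gen 11: __X__
X____
_X_X_
__XX_
gen 12: __XXX
X___X
_X_X_
__XX_

9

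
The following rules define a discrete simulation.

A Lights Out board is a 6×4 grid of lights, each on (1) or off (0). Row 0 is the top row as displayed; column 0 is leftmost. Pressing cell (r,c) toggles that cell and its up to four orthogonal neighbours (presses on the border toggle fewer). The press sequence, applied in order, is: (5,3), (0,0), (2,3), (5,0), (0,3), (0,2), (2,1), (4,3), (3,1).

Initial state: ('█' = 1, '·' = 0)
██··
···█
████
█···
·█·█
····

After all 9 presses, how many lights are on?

t=0: ██··
···█
████
█···
·█·█
····
t=1: ██··
···█
████
█···
·█··
··██
t=2: ····
█··█
████
█···
·█··
··██
t=3: ····
█···
██··
█··█
·█··
··██
t=4: ····
█···
██··
█··█
██··
████
t=5: ··██
█··█
██··
█··█
██··
████
t=6: ·█··
█·██
██··
█··█
██··
████
t=7: ·█··
████
··█·
██·█
██··
████
t=8: ·█··
████
··█·
██··
████
███·
t=9: ·█··
████
·██·
··█·
█·██
███·

14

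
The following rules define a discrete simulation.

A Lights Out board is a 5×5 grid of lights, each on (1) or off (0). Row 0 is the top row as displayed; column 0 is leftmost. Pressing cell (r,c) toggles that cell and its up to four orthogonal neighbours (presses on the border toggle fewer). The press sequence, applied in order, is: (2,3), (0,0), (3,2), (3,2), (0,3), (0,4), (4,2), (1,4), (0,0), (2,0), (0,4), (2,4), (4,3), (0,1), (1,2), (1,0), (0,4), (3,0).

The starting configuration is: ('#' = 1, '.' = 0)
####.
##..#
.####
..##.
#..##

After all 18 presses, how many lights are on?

13

0) ####.
##..#
.####
..##.
#..##
1) ####.
##.##
.#...
..#..
#..##
2) ..##.
.#.##
.#...
..#..
#..##
3) ..##.
.#.##
.##..
.#.#.
#.###
4) ..##.
.#.##
.#...
..#..
#..##
5) ....#
.#..#
.#...
..#..
#..##
6) ...#.
.#...
.#...
..#..
#..##
7) ...#.
.#...
.#...
.....
###.#
8) ...##
.#.##
.#..#
.....
###.#
9) ##.##
##.##
.#..#
.....
###.#
10) ##.##
.#.##
#...#
#....
###.#
11) ##...
.#.#.
#...#
#....
###.#
12) ##...
.#.##
#..#.
#...#
###.#
13) ##...
.#.##
#..#.
#..##
##.#.
14) ..#..
...##
#..#.
#..##
##.#.
15) .....
.##.#
#.##.
#..##
##.#.
16) #....
#.#.#
..##.
#..##
##.#.
17) #..##
#.#..
..##.
#..##
##.#.
18) #..##
#.#..
#.##.
.#.##
.#.#.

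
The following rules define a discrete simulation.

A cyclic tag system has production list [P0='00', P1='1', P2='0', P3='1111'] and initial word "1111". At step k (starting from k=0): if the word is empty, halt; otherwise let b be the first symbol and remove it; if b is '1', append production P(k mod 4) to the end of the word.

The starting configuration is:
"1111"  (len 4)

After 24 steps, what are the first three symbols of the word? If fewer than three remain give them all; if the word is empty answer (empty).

110

k=0  "1111"  (len 4)
k=1  "11100"  (len 5)
k=2  "11001"  (len 5)
k=3  "10010"  (len 5)
k=4  "00101111"  (len 8)
k=5  "0101111"  (len 7)
k=6  "101111"  (len 6)
k=7  "011110"  (len 6)
k=8  "11110"  (len 5)
k=9  "111000"  (len 6)
k=10  "110001"  (len 6)
k=11  "100010"  (len 6)
k=12  "000101111"  (len 9)
k=13  "00101111"  (len 8)
k=14  "0101111"  (len 7)
k=15  "101111"  (len 6)
k=16  "011111111"  (len 9)
k=17  "11111111"  (len 8)
k=18  "11111111"  (len 8)
k=19  "11111110"  (len 8)
k=20  "11111101111"  (len 11)
k=21  "111110111100"  (len 12)
k=22  "111101111001"  (len 12)
k=23  "111011110010"  (len 12)
k=24  "110111100101111"  (len 15)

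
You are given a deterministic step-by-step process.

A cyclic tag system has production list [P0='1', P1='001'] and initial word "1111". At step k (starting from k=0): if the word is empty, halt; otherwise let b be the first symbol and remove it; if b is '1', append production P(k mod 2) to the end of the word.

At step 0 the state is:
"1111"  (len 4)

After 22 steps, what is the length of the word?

7

k=0  "1111"  (len 4)
k=1  "1111"  (len 4)
k=2  "111001"  (len 6)
k=3  "110011"  (len 6)
k=4  "10011001"  (len 8)
k=5  "00110011"  (len 8)
k=6  "0110011"  (len 7)
k=7  "110011"  (len 6)
k=8  "10011001"  (len 8)
k=9  "00110011"  (len 8)
k=10  "0110011"  (len 7)
k=11  "110011"  (len 6)
k=12  "10011001"  (len 8)
k=13  "00110011"  (len 8)
k=14  "0110011"  (len 7)
k=15  "110011"  (len 6)
k=16  "10011001"  (len 8)
k=17  "00110011"  (len 8)
k=18  "0110011"  (len 7)
k=19  "110011"  (len 6)
k=20  "10011001"  (len 8)
k=21  "00110011"  (len 8)
k=22  "0110011"  (len 7)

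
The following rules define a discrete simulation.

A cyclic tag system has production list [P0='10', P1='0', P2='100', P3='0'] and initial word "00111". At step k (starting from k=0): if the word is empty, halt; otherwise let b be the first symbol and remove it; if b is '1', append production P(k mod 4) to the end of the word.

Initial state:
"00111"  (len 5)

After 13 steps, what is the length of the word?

0

t=0: "00111"  (len 5)
t=1: "0111"  (len 4)
t=2: "111"  (len 3)
t=3: "11100"  (len 5)
t=4: "11000"  (len 5)
t=5: "100010"  (len 6)
t=6: "000100"  (len 6)
t=7: "00100"  (len 5)
t=8: "0100"  (len 4)
t=9: "100"  (len 3)
t=10: "000"  (len 3)
t=11: "00"  (len 2)
t=12: "0"  (len 1)
t=13: (halted — word empty)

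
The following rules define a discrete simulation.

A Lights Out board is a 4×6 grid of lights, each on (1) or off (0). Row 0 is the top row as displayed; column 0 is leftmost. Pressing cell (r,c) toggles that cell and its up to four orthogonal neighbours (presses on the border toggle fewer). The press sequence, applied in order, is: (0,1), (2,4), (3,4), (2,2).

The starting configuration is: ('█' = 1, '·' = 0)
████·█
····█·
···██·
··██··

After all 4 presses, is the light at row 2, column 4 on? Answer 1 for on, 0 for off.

step 0: ████·█
····█·
···██·
··██··
step 1: ···█·█
·█··█·
···██·
··██··
step 2: ···█·█
·█····
·····█
··███·
step 3: ···█·█
·█····
····██
··█··█
step 4: ···█·█
·██···
·█████
·····█

1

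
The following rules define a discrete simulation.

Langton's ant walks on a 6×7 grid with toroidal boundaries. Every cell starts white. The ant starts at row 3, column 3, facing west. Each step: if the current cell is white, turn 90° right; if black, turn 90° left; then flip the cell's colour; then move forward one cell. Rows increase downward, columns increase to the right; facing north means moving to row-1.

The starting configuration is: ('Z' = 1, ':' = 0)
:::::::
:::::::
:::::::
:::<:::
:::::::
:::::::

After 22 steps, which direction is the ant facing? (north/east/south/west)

t=0: :::::::
:::::::
:::::::
:::<:::
:::::::
:::::::
t=1: :::::::
:::::::
:::^:::
:::Z:::
:::::::
:::::::
t=2: :::::::
:::::::
:::Z>::
:::Z:::
:::::::
:::::::
t=3: :::::::
:::::::
:::ZZ::
:::Zv::
:::::::
:::::::
t=4: :::::::
:::::::
:::ZZ::
:::<Z::
:::::::
:::::::
t=5: :::::::
:::::::
:::ZZ::
::::Z::
:::v:::
:::::::
t=6: :::::::
:::::::
:::ZZ::
::::Z::
::<Z:::
:::::::
t=7: :::::::
:::::::
:::ZZ::
::^:Z::
::ZZ:::
:::::::
t=8: :::::::
:::::::
:::ZZ::
::Z>Z::
::ZZ:::
:::::::
t=9: :::::::
:::::::
:::ZZ::
::ZZZ::
::Zv:::
:::::::
t=10: :::::::
:::::::
:::ZZ::
::ZZZ::
::Z:>::
:::::::
t=11: :::::::
:::::::
:::ZZ::
::ZZZ::
::Z:Z::
::::v::
t=12: :::::::
:::::::
:::ZZ::
::ZZZ::
::Z:Z::
:::<Z::
t=13: :::::::
:::::::
:::ZZ::
::ZZZ::
::Z^Z::
:::ZZ::
t=14: :::::::
:::::::
:::ZZ::
::ZZZ::
::ZZ>::
:::ZZ::
t=15: :::::::
:::::::
:::ZZ::
::ZZ^::
::ZZ:::
:::ZZ::
t=16: :::::::
:::::::
:::ZZ::
::Z<:::
::ZZ:::
:::ZZ::
t=17: :::::::
:::::::
:::ZZ::
::Z::::
::Zv:::
:::ZZ::
t=18: :::::::
:::::::
:::ZZ::
::Z::::
::Z:>::
:::ZZ::
t=19: :::::::
:::::::
:::ZZ::
::Z::::
::Z:Z::
:::Zv::
t=20: :::::::
:::::::
:::ZZ::
::Z::::
::Z:Z::
:::Z:>:
t=21: :::::v:
:::::::
:::ZZ::
::Z::::
::Z:Z::
:::Z:Z:
t=22: ::::<Z:
:::::::
:::ZZ::
::Z::::
::Z:Z::
:::Z:Z:

west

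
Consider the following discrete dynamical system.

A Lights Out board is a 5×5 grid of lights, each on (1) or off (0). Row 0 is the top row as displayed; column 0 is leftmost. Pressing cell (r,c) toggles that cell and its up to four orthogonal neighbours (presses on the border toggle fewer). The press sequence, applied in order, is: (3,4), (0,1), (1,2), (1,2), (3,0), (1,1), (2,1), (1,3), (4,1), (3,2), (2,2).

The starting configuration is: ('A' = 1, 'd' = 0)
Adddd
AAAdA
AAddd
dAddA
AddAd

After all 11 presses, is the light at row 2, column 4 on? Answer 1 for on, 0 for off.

t=0: Adddd
AAAdA
AAddd
dAddA
AddAd
t=1: Adddd
AAAdA
AAddA
dAdAd
AddAA
t=2: dAAdd
AdAdA
AAddA
dAdAd
AddAA
t=3: dAddd
AAdAA
AAAdA
dAdAd
AddAA
t=4: dAAdd
AdAdA
AAddA
dAdAd
AddAA
t=5: dAAdd
AdAdA
dAddA
AddAd
dddAA
t=6: ddAdd
dAddA
ddddA
AddAd
dddAA
t=7: ddAdd
ddddA
AAAdA
AAdAd
dddAA
t=8: ddAAd
ddAAd
AAAAA
AAdAd
dddAA
t=9: ddAAd
ddAAd
AAAAA
AddAd
AAAAA
t=10: ddAAd
ddAAd
AAdAA
AAAdd
AAdAA
t=11: ddAAd
dddAd
AdAdA
AAddd
AAdAA

1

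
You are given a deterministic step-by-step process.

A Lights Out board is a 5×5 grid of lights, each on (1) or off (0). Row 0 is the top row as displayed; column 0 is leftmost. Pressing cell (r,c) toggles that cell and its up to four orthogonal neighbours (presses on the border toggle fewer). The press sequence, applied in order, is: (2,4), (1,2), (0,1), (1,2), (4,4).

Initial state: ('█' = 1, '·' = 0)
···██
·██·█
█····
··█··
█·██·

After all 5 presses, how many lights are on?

step 0: ···██
·██·█
█····
··█··
█·██·
step 1: ···██
·██··
█··██
··█·█
█·██·
step 2: ··███
···█·
█·███
··█·█
█·██·
step 3: ██·██
·█·█·
█·███
··█·█
█·██·
step 4: █████
··█··
█··██
··█·█
█·██·
step 5: █████
··█··
█··██
··█··
█·█·█

13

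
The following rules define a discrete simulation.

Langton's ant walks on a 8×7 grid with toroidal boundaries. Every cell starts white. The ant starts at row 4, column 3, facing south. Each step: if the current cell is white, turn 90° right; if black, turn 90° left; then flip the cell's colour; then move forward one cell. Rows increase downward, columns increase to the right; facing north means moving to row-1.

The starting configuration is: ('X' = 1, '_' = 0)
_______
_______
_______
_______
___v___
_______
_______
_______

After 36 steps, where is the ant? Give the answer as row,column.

t=0: _______
_______
_______
_______
___v___
_______
_______
_______
t=1: _______
_______
_______
_______
__<X___
_______
_______
_______
t=2: _______
_______
_______
__^____
__XX___
_______
_______
_______
t=3: _______
_______
_______
__X>___
__XX___
_______
_______
_______
t=4: _______
_______
_______
__XX___
__Xv___
_______
_______
_______
t=5: _______
_______
_______
__XX___
__X_>__
_______
_______
_______
t=6: _______
_______
_______
__XX___
__X_X__
____v__
_______
_______
t=7: _______
_______
_______
__XX___
__X_X__
___<X__
_______
_______
t=8: _______
_______
_______
__XX___
__X^X__
___XX__
_______
_______
t=9: _______
_______
_______
__XX___
__XX>__
___XX__
_______
_______
t=10: _______
_______
_______
__XX^__
__XX___
___XX__
_______
_______
t=11: _______
_______
_______
__XXX>_
__XX___
___XX__
_______
_______
t=12: _______
_______
_______
__XXXX_
__XX_v_
___XX__
_______
_______
t=13: _______
_______
_______
__XXXX_
__XX<X_
___XX__
_______
_______
t=14: _______
_______
_______
__XX^X_
__XXXX_
___XX__
_______
_______
t=15: _______
_______
_______
__X<_X_
__XXXX_
___XX__
_______
_______
t=16: _______
_______
_______
__X__X_
__XvXX_
___XX__
_______
_______
t=17: _______
_______
_______
__X__X_
__X_>X_
___XX__
_______
_______
t=18: _______
_______
_______
__X_^X_
__X__X_
___XX__
_______
_______
t=19: _______
_______
_______
__X_X>_
__X__X_
___XX__
_______
_______
t=20: _______
_______
_____^_
__X_X__
__X__X_
___XX__
_______
_______
t=21: _______
_______
_____X>
__X_X__
__X__X_
___XX__
_______
_______
t=22: _______
_______
_____XX
__X_X_v
__X__X_
___XX__
_______
_______
t=23: _______
_______
_____XX
__X_X<X
__X__X_
___XX__
_______
_______
t=24: _______
_______
_____^X
__X_XXX
__X__X_
___XX__
_______
_______
t=25: _______
_______
____<_X
__X_XXX
__X__X_
___XX__
_______
_______
t=26: _______
____^__
____X_X
__X_XXX
__X__X_
___XX__
_______
_______
t=27: _______
____X>_
____X_X
__X_XXX
__X__X_
___XX__
_______
_______
t=28: _______
____XX_
____XvX
__X_XXX
__X__X_
___XX__
_______
_______
t=29: _______
____XX_
____<XX
__X_XXX
__X__X_
___XX__
_______
_______
t=30: _______
____XX_
_____XX
__X_vXX
__X__X_
___XX__
_______
_______
t=31: _______
____XX_
_____XX
__X__>X
__X__X_
___XX__
_______
_______
t=32: _______
____XX_
_____^X
__X___X
__X__X_
___XX__
_______
_______
t=33: _______
____XX_
____<_X
__X___X
__X__X_
___XX__
_______
_______
t=34: _______
____^X_
____X_X
__X___X
__X__X_
___XX__
_______
_______
t=35: _______
___<_X_
____X_X
__X___X
__X__X_
___XX__
_______
_______
t=36: ___^___
___X_X_
____X_X
__X___X
__X__X_
___XX__
_______
_______

0,3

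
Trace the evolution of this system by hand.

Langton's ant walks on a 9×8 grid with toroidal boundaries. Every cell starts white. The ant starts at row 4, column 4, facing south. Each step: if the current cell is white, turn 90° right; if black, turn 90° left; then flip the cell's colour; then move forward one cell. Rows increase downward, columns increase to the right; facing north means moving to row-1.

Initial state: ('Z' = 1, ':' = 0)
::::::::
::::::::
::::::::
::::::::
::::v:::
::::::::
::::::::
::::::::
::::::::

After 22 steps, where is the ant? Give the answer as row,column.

3,7

t=0: ::::::::
::::::::
::::::::
::::::::
::::v:::
::::::::
::::::::
::::::::
::::::::
t=1: ::::::::
::::::::
::::::::
::::::::
:::<Z:::
::::::::
::::::::
::::::::
::::::::
t=2: ::::::::
::::::::
::::::::
:::^::::
:::ZZ:::
::::::::
::::::::
::::::::
::::::::
t=3: ::::::::
::::::::
::::::::
:::Z>:::
:::ZZ:::
::::::::
::::::::
::::::::
::::::::
t=4: ::::::::
::::::::
::::::::
:::ZZ:::
:::Zv:::
::::::::
::::::::
::::::::
::::::::
t=5: ::::::::
::::::::
::::::::
:::ZZ:::
:::Z:>::
::::::::
::::::::
::::::::
::::::::
t=6: ::::::::
::::::::
::::::::
:::ZZ:::
:::Z:Z::
:::::v::
::::::::
::::::::
::::::::
t=7: ::::::::
::::::::
::::::::
:::ZZ:::
:::Z:Z::
::::<Z::
::::::::
::::::::
::::::::
t=8: ::::::::
::::::::
::::::::
:::ZZ:::
:::Z^Z::
::::ZZ::
::::::::
::::::::
::::::::
t=9: ::::::::
::::::::
::::::::
:::ZZ:::
:::ZZ>::
::::ZZ::
::::::::
::::::::
::::::::
t=10: ::::::::
::::::::
::::::::
:::ZZ^::
:::ZZ:::
::::ZZ::
::::::::
::::::::
::::::::
t=11: ::::::::
::::::::
::::::::
:::ZZZ>:
:::ZZ:::
::::ZZ::
::::::::
::::::::
::::::::
t=12: ::::::::
::::::::
::::::::
:::ZZZZ:
:::ZZ:v:
::::ZZ::
::::::::
::::::::
::::::::
t=13: ::::::::
::::::::
::::::::
:::ZZZZ:
:::ZZ<Z:
::::ZZ::
::::::::
::::::::
::::::::
t=14: ::::::::
::::::::
::::::::
:::ZZ^Z:
:::ZZZZ:
::::ZZ::
::::::::
::::::::
::::::::
t=15: ::::::::
::::::::
::::::::
:::Z<:Z:
:::ZZZZ:
::::ZZ::
::::::::
::::::::
::::::::
t=16: ::::::::
::::::::
::::::::
:::Z::Z:
:::ZvZZ:
::::ZZ::
::::::::
::::::::
::::::::
t=17: ::::::::
::::::::
::::::::
:::Z::Z:
:::Z:>Z:
::::ZZ::
::::::::
::::::::
::::::::
t=18: ::::::::
::::::::
::::::::
:::Z:^Z:
:::Z::Z:
::::ZZ::
::::::::
::::::::
::::::::
t=19: ::::::::
::::::::
::::::::
:::Z:Z>:
:::Z::Z:
::::ZZ::
::::::::
::::::::
::::::::
t=20: ::::::::
::::::::
::::::^:
:::Z:Z::
:::Z::Z:
::::ZZ::
::::::::
::::::::
::::::::
t=21: ::::::::
::::::::
::::::Z>
:::Z:Z::
:::Z::Z:
::::ZZ::
::::::::
::::::::
::::::::
t=22: ::::::::
::::::::
::::::ZZ
:::Z:Z:v
:::Z::Z:
::::ZZ::
::::::::
::::::::
::::::::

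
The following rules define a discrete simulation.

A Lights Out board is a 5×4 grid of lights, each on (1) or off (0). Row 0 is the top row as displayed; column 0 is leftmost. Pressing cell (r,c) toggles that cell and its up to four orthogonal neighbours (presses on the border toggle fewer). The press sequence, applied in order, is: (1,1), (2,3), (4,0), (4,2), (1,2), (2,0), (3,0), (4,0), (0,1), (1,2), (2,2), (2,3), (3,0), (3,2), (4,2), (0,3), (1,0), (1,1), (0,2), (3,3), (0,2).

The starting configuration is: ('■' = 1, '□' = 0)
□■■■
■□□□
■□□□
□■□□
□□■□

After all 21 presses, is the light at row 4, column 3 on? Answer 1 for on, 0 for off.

1

k=0  □■■■
■□□□
■□□□
□■□□
□□■□
k=1  □□■■
□■■□
■■□□
□■□□
□□■□
k=2  □□■■
□■■■
■■■■
□■□■
□□■□
k=3  □□■■
□■■■
■■■■
■■□■
■■■□
k=4  □□■■
□■■■
■■■■
■■■■
■□□■
k=5  □□□■
□□□□
■■□■
■■■■
■□□■
k=6  □□□■
■□□□
□□□■
□■■■
■□□■
k=7  □□□■
■□□□
■□□■
■□■■
□□□■
k=8  □□□■
■□□□
■□□■
□□■■
■■□■
k=9  ■■■■
■■□□
■□□■
□□■■
■■□■
k=10  ■■□■
■□■■
■□■■
□□■■
■■□■
k=11  ■■□■
■□□■
■■□□
□□□■
■■□■
k=12  ■■□■
■□□□
■■■■
□□□□
■■□■
k=13  ■■□■
■□□□
□■■■
■■□□
□■□■
k=14  ■■□■
■□□□
□■□■
■□■■
□■■■
k=15  ■■□■
■□□□
□■□■
■□□■
□□□□
k=16  ■■■□
■□□■
□■□■
■□□■
□□□□
k=17  □■■□
□■□■
■■□■
■□□■
□□□□
k=18  □□■□
■□■■
■□□■
■□□■
□□□□
k=19  □■□■
■□□■
■□□■
■□□■
□□□□
k=20  □■□■
■□□■
■□□□
■□■□
□□□■
k=21  □□■□
■□■■
■□□□
■□■□
□□□■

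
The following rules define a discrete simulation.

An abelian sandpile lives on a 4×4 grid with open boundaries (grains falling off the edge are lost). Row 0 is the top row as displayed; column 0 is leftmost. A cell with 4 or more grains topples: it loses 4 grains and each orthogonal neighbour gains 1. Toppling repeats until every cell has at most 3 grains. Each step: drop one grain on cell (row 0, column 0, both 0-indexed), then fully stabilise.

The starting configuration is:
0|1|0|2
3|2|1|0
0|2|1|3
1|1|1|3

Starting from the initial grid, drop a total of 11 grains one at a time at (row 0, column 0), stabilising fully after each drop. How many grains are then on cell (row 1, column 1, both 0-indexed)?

0) 0|1|0|2
3|2|1|0
0|2|1|3
1|1|1|3
1) 1|1|0|2
3|2|1|0
0|2|1|3
1|1|1|3
2) 2|1|0|2
3|2|1|0
0|2|1|3
1|1|1|3
3) 3|1|0|2
3|2|1|0
0|2|1|3
1|1|1|3
4) 1|2|0|2
0|3|1|0
1|2|1|3
1|1|1|3
5) 2|2|0|2
0|3|1|0
1|2|1|3
1|1|1|3
6) 3|2|0|2
0|3|1|0
1|2|1|3
1|1|1|3
7) 0|3|0|2
1|3|1|0
1|2|1|3
1|1|1|3
8) 1|3|0|2
1|3|1|0
1|2|1|3
1|1|1|3
9) 2|3|0|2
1|3|1|0
1|2|1|3
1|1|1|3
10) 3|3|0|2
1|3|1|0
1|2|1|3
1|1|1|3
11) 1|1|1|2
3|0|2|0
1|3|1|3
1|1|1|3

0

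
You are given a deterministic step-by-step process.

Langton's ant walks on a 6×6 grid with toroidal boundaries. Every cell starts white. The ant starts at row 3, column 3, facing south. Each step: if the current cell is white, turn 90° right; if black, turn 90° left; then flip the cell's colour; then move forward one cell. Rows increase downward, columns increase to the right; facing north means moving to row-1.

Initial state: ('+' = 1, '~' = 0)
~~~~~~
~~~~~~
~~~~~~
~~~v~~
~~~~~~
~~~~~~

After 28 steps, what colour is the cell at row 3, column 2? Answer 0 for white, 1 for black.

t=0: ~~~~~~
~~~~~~
~~~~~~
~~~v~~
~~~~~~
~~~~~~
t=1: ~~~~~~
~~~~~~
~~~~~~
~~<+~~
~~~~~~
~~~~~~
t=2: ~~~~~~
~~~~~~
~~^~~~
~~++~~
~~~~~~
~~~~~~
t=3: ~~~~~~
~~~~~~
~~+>~~
~~++~~
~~~~~~
~~~~~~
t=4: ~~~~~~
~~~~~~
~~++~~
~~+v~~
~~~~~~
~~~~~~
t=5: ~~~~~~
~~~~~~
~~++~~
~~+~>~
~~~~~~
~~~~~~
t=6: ~~~~~~
~~~~~~
~~++~~
~~+~+~
~~~~v~
~~~~~~
t=7: ~~~~~~
~~~~~~
~~++~~
~~+~+~
~~~<+~
~~~~~~
t=8: ~~~~~~
~~~~~~
~~++~~
~~+^+~
~~~++~
~~~~~~
t=9: ~~~~~~
~~~~~~
~~++~~
~~++>~
~~~++~
~~~~~~
t=10: ~~~~~~
~~~~~~
~~++^~
~~++~~
~~~++~
~~~~~~
t=11: ~~~~~~
~~~~~~
~~+++>
~~++~~
~~~++~
~~~~~~
t=12: ~~~~~~
~~~~~~
~~++++
~~++~v
~~~++~
~~~~~~
t=13: ~~~~~~
~~~~~~
~~++++
~~++<+
~~~++~
~~~~~~
t=14: ~~~~~~
~~~~~~
~~++^+
~~++++
~~~++~
~~~~~~
t=15: ~~~~~~
~~~~~~
~~+<~+
~~++++
~~~++~
~~~~~~
t=16: ~~~~~~
~~~~~~
~~+~~+
~~+v++
~~~++~
~~~~~~
t=17: ~~~~~~
~~~~~~
~~+~~+
~~+~>+
~~~++~
~~~~~~
t=18: ~~~~~~
~~~~~~
~~+~^+
~~+~~+
~~~++~
~~~~~~
t=19: ~~~~~~
~~~~~~
~~+~+>
~~+~~+
~~~++~
~~~~~~
t=20: ~~~~~~
~~~~~^
~~+~+~
~~+~~+
~~~++~
~~~~~~
t=21: ~~~~~~
>~~~~+
~~+~+~
~~+~~+
~~~++~
~~~~~~
t=22: ~~~~~~
+~~~~+
v~+~+~
~~+~~+
~~~++~
~~~~~~
t=23: ~~~~~~
+~~~~+
+~+~+<
~~+~~+
~~~++~
~~~~~~
t=24: ~~~~~~
+~~~~^
+~+~++
~~+~~+
~~~++~
~~~~~~
t=25: ~~~~~~
+~~~<~
+~+~++
~~+~~+
~~~++~
~~~~~~
t=26: ~~~~^~
+~~~+~
+~+~++
~~+~~+
~~~++~
~~~~~~
t=27: ~~~~+>
+~~~+~
+~+~++
~~+~~+
~~~++~
~~~~~~
t=28: ~~~~++
+~~~+v
+~+~++
~~+~~+
~~~++~
~~~~~~

1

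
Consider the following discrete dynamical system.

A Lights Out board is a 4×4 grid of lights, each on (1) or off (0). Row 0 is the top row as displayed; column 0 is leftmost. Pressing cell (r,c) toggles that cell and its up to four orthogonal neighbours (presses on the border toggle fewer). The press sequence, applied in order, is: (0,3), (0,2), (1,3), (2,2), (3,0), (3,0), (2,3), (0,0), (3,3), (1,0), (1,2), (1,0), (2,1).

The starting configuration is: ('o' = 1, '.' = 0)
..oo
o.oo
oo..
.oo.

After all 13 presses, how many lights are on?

5

step 0: ..oo
o.oo
oo..
.oo.
step 1: ....
o.o.
oo..
.oo.
step 2: .ooo
o...
oo..
.oo.
step 3: .oo.
o.oo
oo.o
.oo.
step 4: .oo.
o..o
o.o.
.o..
step 5: .oo.
o..o
..o.
o...
step 6: .oo.
o..o
o.o.
.o..
step 7: .oo.
o...
o..o
.o.o
step 8: o.o.
....
o..o
.o.o
step 9: o.o.
....
o...
.oo.
step 10: ..o.
oo..
....
.oo.
step 11: ....
o.oo
..o.
.oo.
step 12: o...
.ooo
o.o.
.oo.
step 13: o...
..oo
.o..
..o.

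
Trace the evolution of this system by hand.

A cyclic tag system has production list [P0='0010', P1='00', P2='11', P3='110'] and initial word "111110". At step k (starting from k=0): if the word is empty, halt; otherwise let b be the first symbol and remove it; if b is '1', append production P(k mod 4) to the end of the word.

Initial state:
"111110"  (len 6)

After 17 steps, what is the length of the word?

19

step 0: "111110"  (len 6)
step 1: "111100010"  (len 9)
step 2: "1110001000"  (len 10)
step 3: "11000100011"  (len 11)
step 4: "1000100011110"  (len 13)
step 5: "0001000111100010"  (len 16)
step 6: "001000111100010"  (len 15)
step 7: "01000111100010"  (len 14)
step 8: "1000111100010"  (len 13)
step 9: "0001111000100010"  (len 16)
step 10: "001111000100010"  (len 15)
step 11: "01111000100010"  (len 14)
step 12: "1111000100010"  (len 13)
step 13: "1110001000100010"  (len 16)
step 14: "11000100010001000"  (len 17)
step 15: "100010001000100011"  (len 18)
step 16: "00010001000100011110"  (len 20)
step 17: "0010001000100011110"  (len 19)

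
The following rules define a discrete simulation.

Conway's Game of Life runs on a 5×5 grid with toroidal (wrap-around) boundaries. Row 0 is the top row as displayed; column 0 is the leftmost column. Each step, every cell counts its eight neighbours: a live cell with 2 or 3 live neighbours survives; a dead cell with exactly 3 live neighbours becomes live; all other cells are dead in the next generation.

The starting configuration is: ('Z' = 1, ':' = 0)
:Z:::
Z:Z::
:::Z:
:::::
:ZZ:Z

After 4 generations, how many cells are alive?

1

0) :Z:::
Z:Z::
:::Z:
:::::
:ZZ:Z
1) :::Z:
:ZZ::
:::::
::ZZ:
ZZZ::
2) Z::Z:
::Z::
:Z:Z:
::ZZ:
:Z::Z
3) ZZZZZ
:ZZZZ
:Z:Z:
ZZ:ZZ
ZZ::Z
4) :::::
:::::
:::::
:::Z:
:::::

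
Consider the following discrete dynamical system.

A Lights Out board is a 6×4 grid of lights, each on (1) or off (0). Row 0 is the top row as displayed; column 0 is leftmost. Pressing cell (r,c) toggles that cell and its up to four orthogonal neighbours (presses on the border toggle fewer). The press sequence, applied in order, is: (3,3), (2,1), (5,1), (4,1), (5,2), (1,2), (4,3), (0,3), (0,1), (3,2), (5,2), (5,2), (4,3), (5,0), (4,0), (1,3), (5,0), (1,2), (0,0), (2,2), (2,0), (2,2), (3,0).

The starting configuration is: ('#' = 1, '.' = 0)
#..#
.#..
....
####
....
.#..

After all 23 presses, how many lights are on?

0) #..#
.#..
....
####
....
.#..
1) #..#
.#..
...#
##..
...#
.#..
2) #..#
....
####
#...
...#
.#..
3) #..#
....
####
#...
.#.#
#.#.
4) #..#
....
####
##..
#.##
###.
5) #..#
....
####
##..
#..#
#..#
6) #.##
.###
##.#
##..
#..#
#..#
7) #.##
.###
##.#
##.#
#.#.
#...
8) #...
.##.
##.#
##.#
#.#.
#...
9) .##.
..#.
##.#
##.#
#.#.
#...
10) .##.
..#.
####
#.#.
#...
#...
11) .##.
..#.
####
#.#.
#.#.
####
12) .##.
..#.
####
#.#.
#...
#...
13) .##.
..#.
####
#.##
#.##
#..#
14) .##.
..#.
####
#.##
..##
.#.#
15) .##.
..#.
####
..##
####
##.#
16) .###
...#
###.
..##
####
##.#
17) .###
...#
###.
..##
.###
...#
18) .#.#
.##.
##..
..##
.###
...#
19) #..#
###.
##..
..##
.###
...#
20) #..#
##..
#.##
...#
.###
...#
21) #..#
.#..
.###
#..#
.###
...#
22) #..#
.##.
....
#.##
.###
...#
23) #..#
.##.
#...
.###
####
...#

13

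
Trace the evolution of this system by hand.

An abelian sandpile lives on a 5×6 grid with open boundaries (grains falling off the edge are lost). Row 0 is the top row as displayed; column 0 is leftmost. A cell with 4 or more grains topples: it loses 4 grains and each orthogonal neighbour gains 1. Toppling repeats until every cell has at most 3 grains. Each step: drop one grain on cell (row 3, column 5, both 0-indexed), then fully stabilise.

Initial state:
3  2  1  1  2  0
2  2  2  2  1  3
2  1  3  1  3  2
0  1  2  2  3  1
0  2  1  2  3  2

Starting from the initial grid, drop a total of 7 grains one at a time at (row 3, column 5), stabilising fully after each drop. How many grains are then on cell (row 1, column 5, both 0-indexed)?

step 0: 3  2  1  1  2  0
2  2  2  2  1  3
2  1  3  1  3  2
0  1  2  2  3  1
0  2  1  2  3  2
step 1: 3  2  1  1  2  0
2  2  2  2  1  3
2  1  3  1  3  2
0  1  2  2  3  2
0  2  1  2  3  2
step 2: 3  2  1  1  2  0
2  2  2  2  1  3
2  1  3  1  3  2
0  1  2  2  3  3
0  2  1  2  3  2
step 3: 3  2  1  1  2  1
2  2  2  2  3  0
2  1  3  2  1  1
0  1  2  3  2  3
0  2  1  3  1  0
step 4: 3  2  1  1  2  1
2  2  2  2  3  0
2  1  3  2  1  2
0  1  2  3  3  0
0  2  1  3  1  1
step 5: 3  2  1  1  2  1
2  2  2  2  3  0
2  1  3  2  1  2
0  1  2  3  3  1
0  2  1  3  1  1
step 6: 3  2  1  1  2  1
2  2  2  2  3  0
2  1  3  2  1  2
0  1  2  3  3  2
0  2  1  3  1  1
step 7: 3  2  1  1  2  1
2  2  2  2  3  0
2  1  3  2  1  2
0  1  2  3  3  3
0  2  1  3  1  1

0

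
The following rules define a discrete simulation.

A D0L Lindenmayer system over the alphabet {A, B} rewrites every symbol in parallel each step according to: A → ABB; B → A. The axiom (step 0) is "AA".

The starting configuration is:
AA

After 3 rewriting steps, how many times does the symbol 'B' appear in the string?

k=0  AA
k=1  ABBABB
k=2  ABBAAABBAA
k=3  ABBAAABBABBABBAAABBABB

12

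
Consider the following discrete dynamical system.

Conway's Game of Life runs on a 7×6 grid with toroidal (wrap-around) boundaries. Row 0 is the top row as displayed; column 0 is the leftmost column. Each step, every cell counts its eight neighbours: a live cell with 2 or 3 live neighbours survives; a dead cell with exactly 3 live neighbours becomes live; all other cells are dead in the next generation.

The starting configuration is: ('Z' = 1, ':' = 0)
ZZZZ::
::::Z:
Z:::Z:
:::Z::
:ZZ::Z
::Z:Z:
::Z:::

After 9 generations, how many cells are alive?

14

0) ZZZZ::
::::Z:
Z:::Z:
:::Z::
:ZZ::Z
::Z:Z:
::Z:::
1) :ZZZ::
Z:Z:Z:
:::ZZZ
ZZZZZZ
:ZZ:Z:
::Z:::
::::::
2) :ZZZ::
Z:::::
::::::
::::::
::::Z:
:ZZZ::
:Z:Z::
3) ZZ:Z::
:ZZ:::
::::::
::::::
::ZZ::
:Z:ZZ:
Z:::Z:
4) Z::Z:Z
ZZZ:::
::::::
::::::
::ZZZ:
:Z::ZZ
Z:::Z:
5) ::ZZZ:
ZZZ::Z
:Z::::
:::Z::
::ZZZZ
ZZZ:::
:Z:Z::
6) ::::ZZ
Z:::ZZ
:Z::::
:::Z::
Z:::ZZ
Z::::Z
Z:::Z:
7) :::Z::
Z:::Z:
Z:::ZZ
Z:::ZZ
Z:::Z:
:Z::::
Z:::Z:
8) :::ZZ:
Z::ZZ:
:Z:Z::
:Z:Z::
ZZ::Z:
ZZ::::
::::::
9) :::ZZZ
:::::Z
ZZ:Z::
:Z:ZZ:
:::::Z
ZZ:::Z
::::::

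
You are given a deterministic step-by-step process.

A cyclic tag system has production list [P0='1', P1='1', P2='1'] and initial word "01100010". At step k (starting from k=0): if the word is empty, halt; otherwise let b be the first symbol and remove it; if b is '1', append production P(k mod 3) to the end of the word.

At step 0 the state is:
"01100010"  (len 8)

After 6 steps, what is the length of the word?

4

[0] "01100010"  (len 8)
[1] "1100010"  (len 7)
[2] "1000101"  (len 7)
[3] "0001011"  (len 7)
[4] "001011"  (len 6)
[5] "01011"  (len 5)
[6] "1011"  (len 4)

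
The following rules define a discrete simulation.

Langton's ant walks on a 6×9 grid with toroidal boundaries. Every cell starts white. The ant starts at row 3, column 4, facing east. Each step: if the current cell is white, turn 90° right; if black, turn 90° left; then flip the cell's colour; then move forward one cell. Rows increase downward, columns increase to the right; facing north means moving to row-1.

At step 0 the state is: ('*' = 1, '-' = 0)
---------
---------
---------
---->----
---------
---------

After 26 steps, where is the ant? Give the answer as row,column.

2,1

t=0: ---------
---------
---------
---->----
---------
---------
t=1: ---------
---------
---------
----*----
----v----
---------
t=2: ---------
---------
---------
----*----
---<*----
---------
t=3: ---------
---------
---------
---^*----
---**----
---------
t=4: ---------
---------
---------
---*>----
---**----
---------
t=5: ---------
---------
----^----
---*-----
---**----
---------
t=6: ---------
---------
----*>---
---*-----
---**----
---------
t=7: ---------
---------
----**---
---*-v---
---**----
---------
t=8: ---------
---------
----**---
---*<*---
---**----
---------
t=9: ---------
---------
----^*---
---***---
---**----
---------
t=10: ---------
---------
---<-*---
---***---
---**----
---------
t=11: ---------
---^-----
---*-*---
---***---
---**----
---------
t=12: ---------
---*>----
---*-*---
---***---
---**----
---------
t=13: ---------
---**----
---*v*---
---***---
---**----
---------
t=14: ---------
---**----
---<**---
---***---
---**----
---------
t=15: ---------
---**----
----**---
---v**---
---**----
---------
t=16: ---------
---**----
----**---
---->*---
---**----
---------
t=17: ---------
---**----
----^*---
-----*---
---**----
---------
t=18: ---------
---**----
---<-*---
-----*---
---**----
---------
t=19: ---------
---^*----
---*-*---
-----*---
---**----
---------
t=20: ---------
--<-*----
---*-*---
-----*---
---**----
---------
t=21: --^------
--*-*----
---*-*---
-----*---
---**----
---------
t=22: --*>-----
--*-*----
---*-*---
-----*---
---**----
---------
t=23: --**-----
--*v*----
---*-*---
-----*---
---**----
---------
t=24: --**-----
--<**----
---*-*---
-----*---
---**----
---------
t=25: --**-----
---**----
--v*-*---
-----*---
---**----
---------
t=26: --**-----
---**----
-<**-*---
-----*---
---**----
---------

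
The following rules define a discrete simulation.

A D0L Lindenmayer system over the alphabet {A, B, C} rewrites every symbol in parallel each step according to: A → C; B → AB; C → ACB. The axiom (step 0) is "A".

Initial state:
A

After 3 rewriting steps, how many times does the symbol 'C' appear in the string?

2

k=0  A
k=1  C
k=2  ACB
k=3  CACBAB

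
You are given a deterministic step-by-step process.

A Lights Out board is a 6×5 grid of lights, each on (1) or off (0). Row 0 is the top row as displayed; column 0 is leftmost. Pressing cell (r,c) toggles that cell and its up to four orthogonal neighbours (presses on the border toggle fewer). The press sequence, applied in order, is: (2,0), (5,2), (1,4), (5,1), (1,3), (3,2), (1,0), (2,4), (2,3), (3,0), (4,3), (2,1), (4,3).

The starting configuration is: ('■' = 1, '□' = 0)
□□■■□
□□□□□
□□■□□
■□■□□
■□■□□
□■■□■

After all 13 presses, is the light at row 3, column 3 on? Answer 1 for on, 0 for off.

step 0: □□■■□
□□□□□
□□■□□
■□■□□
■□■□□
□■■□■
step 1: □□■■□
■□□□□
■■■□□
□□■□□
■□■□□
□■■□■
step 2: □□■■□
■□□□□
■■■□□
□□■□□
■□□□□
□□□■■
step 3: □□■■■
■□□■■
■■■□■
□□■□□
■□□□□
□□□■■
step 4: □□■■■
■□□■■
■■■□■
□□■□□
■■□□□
■■■■■
step 5: □□■□■
■□■□□
■■■■■
□□■□□
■■□□□
■■■■■
step 6: □□■□■
■□■□□
■■□■■
□■□■□
■■■□□
■■■■■
step 7: ■□■□■
□■■□□
□■□■■
□■□■□
■■■□□
■■■■■
step 8: ■□■□■
□■■□■
□■□□□
□■□■■
■■■□□
■■■■■
step 9: ■□■□■
□■■■■
□■■■■
□■□□■
■■■□□
■■■■■
step 10: ■□■□■
□■■■■
■■■■■
■□□□■
□■■□□
■■■■■
step 11: ■□■□■
□■■■■
■■■■■
■□□■■
□■□■■
■■■□■
step 12: ■□■□■
□□■■■
□□□■■
■■□■■
□■□■■
■■■□■
step 13: ■□■□■
□□■■■
□□□■■
■■□□■
□■■□□
■■■■■

0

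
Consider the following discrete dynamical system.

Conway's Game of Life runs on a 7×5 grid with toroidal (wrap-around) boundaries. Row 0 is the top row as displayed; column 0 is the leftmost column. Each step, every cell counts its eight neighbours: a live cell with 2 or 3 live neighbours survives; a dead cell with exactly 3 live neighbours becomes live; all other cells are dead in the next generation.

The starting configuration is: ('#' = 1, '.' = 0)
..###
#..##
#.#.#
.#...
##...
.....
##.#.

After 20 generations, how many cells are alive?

[0] ..###
#..##
#.#.#
.#...
##...
.....
##.#.
[1] .....
.....
..#..
..#.#
##...
..#.#
##.#.
[2] .....
.....
...#.
#.##.
###.#
..###
#####
[3] #####
.....
..###
#....
.....
.....
##...
[4] ..###
.....
...##
...##
.....
.....
...#.
[5] ..###
..#..
...##
...##
.....
.....
..###
[6] .#..#
..#..
..#.#
...##
.....
...#.
..#.#
[7] ###..
###..
..#.#
...##
...##
...#.
#.#.#
[8] .....
....#
..#.#
#.#..
..#..
#.#..
#.#.#
[9] #..##
...#.
##..#
..#..
..##.
#.#.#
#..##
[10] #.#..
.###.
#####
#.#.#
..#.#
#.#..
..#..
[11] .....
.....
.....
.....
..#.#
..#..
..##.
[12] .....
.....
.....
.....
...#.
.##..
..##.
[13] .....
.....
.....
.....
..#..
.#...
.###.
[14] ..#..
.....
.....
.....
.....
.#.#.
.##..
[15] .##..
.....
.....
.....
.....
.#...
.#.#.
[16] .##..
.....
.....
.....
.....
..#..
##...
[17] ###..
.....
.....
.....
.....
.#...
#....
[18] ##...
.#...
.....
.....
.....
.....
#.#..
[19] #.#..
##...
.....
.....
.....
.....
#....
[20] #...#
##...
.....
.....
.....
.....
.#...

5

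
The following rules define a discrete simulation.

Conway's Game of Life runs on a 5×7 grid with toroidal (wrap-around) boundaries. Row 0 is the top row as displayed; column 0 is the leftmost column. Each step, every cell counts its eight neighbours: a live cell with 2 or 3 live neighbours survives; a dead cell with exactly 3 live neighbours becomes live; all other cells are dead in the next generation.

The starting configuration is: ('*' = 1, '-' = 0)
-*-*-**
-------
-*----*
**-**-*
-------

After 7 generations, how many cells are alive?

gen 0: -*-*-**
-------
-*----*
**-**-*
-------
gen 1: -------
--*--**
-**--**
-**--**
-*-*---
gen 2: --*----
***--**
---**--
---****
**-----
gen 3: --*----
***-***
-*-----
*-**-**
*******
gen 4: -------
*-**-**
-------
-------
-------
gen 5: ------*
------*
------*
-------
-------
gen 6: -------
*----**
-------
-------
-------
gen 7: ------*
------*
------*
-------
-------

3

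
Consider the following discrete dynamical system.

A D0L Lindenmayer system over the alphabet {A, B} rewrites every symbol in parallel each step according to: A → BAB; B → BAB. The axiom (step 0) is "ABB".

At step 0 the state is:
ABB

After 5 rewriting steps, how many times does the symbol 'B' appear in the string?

[0] ABB
[1] BABBABBAB
[2] BABBABBABBABBABBABBABBABBAB
[3] BABBABBABBABBABBABBABBABBABBABBABBABBABBABBABBABBABBABBABBABBABBABBABBABBABBABBAB
[4] BABBABBABBABBABBABBABBABBABBABBABBABBABBABBABBABBABBABBABB…BBABBABBABBABBABBABBABBABBABBABBABBABBABBABBABBABBABBABBAB  (len 243)
[5] BABBABBABBABBABBABBABBABBABBABBABBABBABBABBABBABBABBABBABB…BBABBABBABBABBABBABBABBABBABBABBABBABBABBABBABBABBABBABBAB  (len 729)

486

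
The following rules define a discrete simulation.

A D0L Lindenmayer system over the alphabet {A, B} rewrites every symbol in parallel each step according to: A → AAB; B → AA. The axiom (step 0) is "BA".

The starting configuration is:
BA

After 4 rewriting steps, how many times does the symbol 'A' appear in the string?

step 0: BA
step 1: AAAAB
step 2: AABAABAABAABAA
step 3: AABAABAAAABAABAAAABAABAAAABAABAAAABAAB
step 4: AABAABAAAABAABAAAABAABAABAABAAAABAABAAAABAABAABAABAAAABAABAAAABAABAABAABAAAABAABAAAABAABAABAABAAAABAABAA

76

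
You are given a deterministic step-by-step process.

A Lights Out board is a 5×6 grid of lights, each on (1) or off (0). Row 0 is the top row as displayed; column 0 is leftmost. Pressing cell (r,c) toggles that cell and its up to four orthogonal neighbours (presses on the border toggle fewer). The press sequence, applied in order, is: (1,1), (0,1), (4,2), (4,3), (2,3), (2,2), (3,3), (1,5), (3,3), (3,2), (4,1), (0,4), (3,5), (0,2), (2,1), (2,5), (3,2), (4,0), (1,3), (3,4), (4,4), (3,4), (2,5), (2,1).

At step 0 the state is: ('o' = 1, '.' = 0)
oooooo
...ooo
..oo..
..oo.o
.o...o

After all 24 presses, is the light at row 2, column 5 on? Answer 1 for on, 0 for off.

t=0: oooooo
...ooo
..oo..
..oo.o
.o...o
t=1: o.oooo
oooooo
.ooo..
..oo.o
.o...o
t=2: .o.ooo
o.oooo
.ooo..
..oo.o
.o...o
t=3: .o.ooo
o.oooo
.ooo..
...o.o
..oo.o
t=4: .o.ooo
o.oooo
.ooo..
.....o
....oo
t=5: .o.ooo
o.o.oo
.o..o.
...o.o
....oo
t=6: .o.ooo
o...oo
..ooo.
..oo.o
....oo
t=7: .o.ooo
o...oo
..o.o.
....oo
...ooo
t=8: .o.oo.
o.....
..o.oo
....oo
...ooo
t=9: .o.oo.
o.....
..oooo
..oo.o
....oo
t=10: .o.oo.
o.....
...ooo
.o...o
..o.oo
t=11: .o.oo.
o.....
...ooo
.....o
oo..oo
t=12: .o...o
o...o.
...ooo
.....o
oo..oo
t=13: .o...o
o...o.
...oo.
....o.
oo..o.
t=14: ..oo.o
o.o.o.
...oo.
....o.
oo..o.
t=15: ..oo.o
ooo.o.
ooooo.
.o..o.
oo..o.
t=16: ..oo.o
ooo.oo
oooo.o
.o..oo
oo..o.
t=17: ..oo.o
ooo.oo
oo.o.o
..oooo
ooo.o.
t=18: ..oo.o
ooo.oo
oo.o.o
o.oooo
..o.o.
t=19: ..o..o
oo.o.o
oo...o
o.oooo
..o.o.
t=20: ..o..o
oo.o.o
oo..oo
o.o...
..o...
t=21: ..o..o
oo.o.o
oo..oo
o.o.o.
..oooo
t=22: ..o..o
oo.o.o
oo...o
o.oo.o
..oo.o
t=23: ..o..o
oo.o..
oo..o.
o.oo..
..oo.o
t=24: ..o..o
o..o..
..o.o.
oooo..
..oo.o

0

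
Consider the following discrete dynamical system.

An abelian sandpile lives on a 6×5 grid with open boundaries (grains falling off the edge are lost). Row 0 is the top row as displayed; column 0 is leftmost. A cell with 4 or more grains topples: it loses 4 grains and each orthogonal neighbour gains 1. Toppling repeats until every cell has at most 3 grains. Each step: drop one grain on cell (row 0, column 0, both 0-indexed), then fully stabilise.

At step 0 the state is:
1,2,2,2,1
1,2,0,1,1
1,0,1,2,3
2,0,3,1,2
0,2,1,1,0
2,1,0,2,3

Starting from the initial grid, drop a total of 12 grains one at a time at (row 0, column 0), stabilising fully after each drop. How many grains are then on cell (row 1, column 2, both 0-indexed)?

t=0: 1,2,2,2,1
1,2,0,1,1
1,0,1,2,3
2,0,3,1,2
0,2,1,1,0
2,1,0,2,3
t=1: 2,2,2,2,1
1,2,0,1,1
1,0,1,2,3
2,0,3,1,2
0,2,1,1,0
2,1,0,2,3
t=2: 3,2,2,2,1
1,2,0,1,1
1,0,1,2,3
2,0,3,1,2
0,2,1,1,0
2,1,0,2,3
t=3: 0,3,2,2,1
2,2,0,1,1
1,0,1,2,3
2,0,3,1,2
0,2,1,1,0
2,1,0,2,3
t=4: 1,3,2,2,1
2,2,0,1,1
1,0,1,2,3
2,0,3,1,2
0,2,1,1,0
2,1,0,2,3
t=5: 2,3,2,2,1
2,2,0,1,1
1,0,1,2,3
2,0,3,1,2
0,2,1,1,0
2,1,0,2,3
t=6: 3,3,2,2,1
2,2,0,1,1
1,0,1,2,3
2,0,3,1,2
0,2,1,1,0
2,1,0,2,3
t=7: 1,0,3,2,1
3,3,0,1,1
1,0,1,2,3
2,0,3,1,2
0,2,1,1,0
2,1,0,2,3
t=8: 2,0,3,2,1
3,3,0,1,1
1,0,1,2,3
2,0,3,1,2
0,2,1,1,0
2,1,0,2,3
t=9: 3,0,3,2,1
3,3,0,1,1
1,0,1,2,3
2,0,3,1,2
0,2,1,1,0
2,1,0,2,3
t=10: 1,2,3,2,1
1,0,1,1,1
2,1,1,2,3
2,0,3,1,2
0,2,1,1,0
2,1,0,2,3
t=11: 2,2,3,2,1
1,0,1,1,1
2,1,1,2,3
2,0,3,1,2
0,2,1,1,0
2,1,0,2,3
t=12: 3,2,3,2,1
1,0,1,1,1
2,1,1,2,3
2,0,3,1,2
0,2,1,1,0
2,1,0,2,3

1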